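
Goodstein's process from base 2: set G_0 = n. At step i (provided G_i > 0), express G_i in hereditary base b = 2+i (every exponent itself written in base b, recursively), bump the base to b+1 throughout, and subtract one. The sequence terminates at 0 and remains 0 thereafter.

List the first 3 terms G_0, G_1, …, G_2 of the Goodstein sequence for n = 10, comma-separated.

10, 83, 1025

10 —HB2→ 2^(2 + 1) + 2 —bump→ 3^(3 + 1) + 3 = 84 —(−1)→ 83
83 —HB3→ 3^(3 + 1) + 2 —bump→ 4^(4 + 1) + 2 = 1026 —(−1)→ 1025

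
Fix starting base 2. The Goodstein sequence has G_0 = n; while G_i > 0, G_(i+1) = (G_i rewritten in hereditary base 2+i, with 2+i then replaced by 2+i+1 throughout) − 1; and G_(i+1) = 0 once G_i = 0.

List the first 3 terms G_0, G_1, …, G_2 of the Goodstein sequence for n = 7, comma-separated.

G_0 = 7. HB_2(7) = 2^2 + 2 + 1. Bump = 31. G_1 = 30.
G_1 = 30. HB_3(30) = 3^3 + 3. Bump = 260. G_2 = 259.

7, 30, 259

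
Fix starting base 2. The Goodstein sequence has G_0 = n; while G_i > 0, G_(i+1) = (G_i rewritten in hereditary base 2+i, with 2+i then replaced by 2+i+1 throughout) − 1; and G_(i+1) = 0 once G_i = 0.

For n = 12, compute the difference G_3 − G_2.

14620

step 0: 12 = 2^(2 + 1) + 2^2; sub 3 for 2: 3^(3 + 1) + 3^3; = 108; G_1 = 108−1 = 107
step 1: 107 = 3^(3 + 1) + 2·3^2 + 2·3 + 2; sub 4 for 3: 4^(4 + 1) + 2·4^2 + 2·4 + 2; = 1066; G_2 = 1066−1 = 1065
step 2: 1065 = 4^(4 + 1) + 2·4^2 + 2·4 + 1; sub 5 for 4: 5^(5 + 1) + 2·5^2 + 2·5 + 1; = 15686; G_3 = 15686−1 = 15685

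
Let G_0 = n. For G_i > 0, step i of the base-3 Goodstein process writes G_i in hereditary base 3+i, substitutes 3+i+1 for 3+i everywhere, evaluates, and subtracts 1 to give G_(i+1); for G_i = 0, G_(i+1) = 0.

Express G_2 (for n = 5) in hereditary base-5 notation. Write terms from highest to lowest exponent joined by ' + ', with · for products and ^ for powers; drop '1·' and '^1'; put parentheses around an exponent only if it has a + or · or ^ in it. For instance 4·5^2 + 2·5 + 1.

5

base 3: 5 = 3 + 2; at 4: 4 + 2 = 6; next = 5
base 4: 5 = 4 + 1; at 5: 5 + 1 = 6; next = 5
base 5: 5 = 5; at 6: 6 = 6; next = 5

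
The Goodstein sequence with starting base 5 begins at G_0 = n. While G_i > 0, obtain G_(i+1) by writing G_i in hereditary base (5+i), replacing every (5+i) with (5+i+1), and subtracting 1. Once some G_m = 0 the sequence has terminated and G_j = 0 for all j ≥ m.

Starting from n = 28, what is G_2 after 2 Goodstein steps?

step 0: 28 = 5^2 + 3; sub 6 for 5: 6^2 + 3; = 39; G_1 = 39−1 = 38
step 1: 38 = 6^2 + 2; sub 7 for 6: 7^2 + 2; = 51; G_2 = 51−1 = 50
step 2: 50 = 7^2 + 1; sub 8 for 7: 8^2 + 1; = 65; G_3 = 65−1 = 64

50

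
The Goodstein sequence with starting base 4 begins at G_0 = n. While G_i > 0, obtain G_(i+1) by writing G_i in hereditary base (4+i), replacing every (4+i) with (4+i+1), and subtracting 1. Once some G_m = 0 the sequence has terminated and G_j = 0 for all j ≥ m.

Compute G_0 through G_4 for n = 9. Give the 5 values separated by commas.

step 0: 9 = 2·4 + 1; sub 5 for 4: 2·5 + 1; = 11; G_1 = 11−1 = 10
step 1: 10 = 2·5; sub 6 for 5: 2·6; = 12; G_2 = 12−1 = 11
step 2: 11 = 6 + 5; sub 7 for 6: 7 + 5; = 12; G_3 = 12−1 = 11
step 3: 11 = 7 + 4; sub 8 for 7: 8 + 4; = 12; G_4 = 12−1 = 11

9, 10, 11, 11, 11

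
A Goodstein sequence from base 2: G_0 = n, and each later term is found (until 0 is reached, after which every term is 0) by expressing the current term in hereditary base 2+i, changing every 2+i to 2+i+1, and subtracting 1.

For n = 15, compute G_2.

(0) 15|_2 = 2^(2 + 1) + 2^2 + 2 + 1 ↦ 3^(3 + 1) + 3^3 + 3 + 1|_3 = 112 ⇒ 111
(1) 111|_3 = 3^(3 + 1) + 3^3 + 3 ↦ 4^(4 + 1) + 4^4 + 4|_4 = 1284 ⇒ 1283

1283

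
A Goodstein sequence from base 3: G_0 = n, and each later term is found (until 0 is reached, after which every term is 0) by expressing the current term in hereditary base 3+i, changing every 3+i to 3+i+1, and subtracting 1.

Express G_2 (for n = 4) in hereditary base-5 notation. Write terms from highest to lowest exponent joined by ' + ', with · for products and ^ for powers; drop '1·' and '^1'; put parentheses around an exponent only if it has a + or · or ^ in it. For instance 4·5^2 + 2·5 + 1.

4

G_0 = 4. HB_3(4) = 3 + 1. Bump = 5. G_1 = 4.
G_1 = 4. HB_4(4) = 4. Bump = 5. G_2 = 4.
G_2 = 4. HB_5(4) = 4. Bump = 4. G_3 = 3.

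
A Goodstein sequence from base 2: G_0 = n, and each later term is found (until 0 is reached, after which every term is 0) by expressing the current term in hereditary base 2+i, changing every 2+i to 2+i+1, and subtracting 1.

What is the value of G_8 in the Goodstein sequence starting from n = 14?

[0] 14 ≡ 2^(2 + 1) + 2^2 + 2 (base 2). Lift 3: 111. −1: 110.
[1] 110 ≡ 3^(3 + 1) + 3^3 + 2 (base 3). Lift 4: 1282. −1: 1281.
[2] 1281 ≡ 4^(4 + 1) + 4^4 + 1 (base 4). Lift 5: 18751. −1: 18750.
[3] 18750 ≡ 5^(5 + 1) + 5^5 (base 5). Lift 6: 326592. −1: 326591.
[4] 326591 ≡ 6^(6 + 1) + 5·6^5 + 5·6^4 + 5·6^3 + 5·6^2 + 5·6 + 5 (base 6). Lift 7: 5862841. −1: 5862840.
[5] 5862840 ≡ 7^(7 + 1) + 5·7^5 + 5·7^4 + 5·7^3 + 5·7^2 + 5·7 + 4 (base 7). Lift 8: 134404972. −1: 134404971.
[6] 134404971 ≡ 8^(8 + 1) + 5·8^5 + 5·8^4 + 5·8^3 + 5·8^2 + 5·8 + 3 (base 8). Lift 9: 3487116549. −1: 3487116548.
[7] 3487116548 ≡ 9^(9 + 1) + 5·9^5 + 5·9^4 + 5·9^3 + 5·9^2 + 5·9 + 2 (base 9). Lift 10: 100000555552. −1: 100000555551.
[8] 100000555551 ≡ 10^(10 + 1) + 5·10^5 + 5·10^4 + 5·10^3 + 5·10^2 + 5·10 + 1 (base 10). Lift 11: 3138429262497. −1: 3138429262496.

100000555551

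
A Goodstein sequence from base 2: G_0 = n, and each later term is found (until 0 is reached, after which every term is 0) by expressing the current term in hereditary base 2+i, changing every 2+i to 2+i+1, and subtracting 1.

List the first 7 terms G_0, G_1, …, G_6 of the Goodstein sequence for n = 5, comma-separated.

5, 27, 255, 467, 775, 1197, 1751

base 2: 5 = 2^2 + 1; at 3: 3^3 + 1 = 28; next = 27
base 3: 27 = 3^3; at 4: 4^4 = 256; next = 255
base 4: 255 = 3·4^3 + 3·4^2 + 3·4 + 3; at 5: 3·5^3 + 3·5^2 + 3·5 + 3 = 468; next = 467
base 5: 467 = 3·5^3 + 3·5^2 + 3·5 + 2; at 6: 3·6^3 + 3·6^2 + 3·6 + 2 = 776; next = 775
base 6: 775 = 3·6^3 + 3·6^2 + 3·6 + 1; at 7: 3·7^3 + 3·7^2 + 3·7 + 1 = 1198; next = 1197
base 7: 1197 = 3·7^3 + 3·7^2 + 3·7; at 8: 3·8^3 + 3·8^2 + 3·8 = 1752; next = 1751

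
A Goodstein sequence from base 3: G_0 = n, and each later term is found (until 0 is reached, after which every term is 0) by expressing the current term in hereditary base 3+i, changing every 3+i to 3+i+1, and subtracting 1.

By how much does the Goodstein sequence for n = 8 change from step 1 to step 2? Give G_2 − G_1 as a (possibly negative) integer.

1

(0) 8|_3 = 2·3 + 2 ↦ 2·4 + 2|_4 = 10 ⇒ 9
(1) 9|_4 = 2·4 + 1 ↦ 2·5 + 1|_5 = 11 ⇒ 10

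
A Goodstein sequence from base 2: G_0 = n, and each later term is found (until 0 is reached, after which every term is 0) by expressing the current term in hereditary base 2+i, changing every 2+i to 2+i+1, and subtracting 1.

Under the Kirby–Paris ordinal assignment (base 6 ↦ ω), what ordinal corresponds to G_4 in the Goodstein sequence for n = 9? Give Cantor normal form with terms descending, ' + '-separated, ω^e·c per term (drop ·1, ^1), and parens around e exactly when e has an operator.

ω^ω·3 + ω^3·3 + ω^2·3 + ω·3 + 1

i=0: 9 = 2^(2 + 1) + 1 (b=2); 2→3: 3^(3 + 1) + 1 = 82; 82−1 = 81
i=1: 81 = 3^(3 + 1) (b=3); 3→4: 4^(4 + 1) = 1024; 1024−1 = 1023
i=2: 1023 = 3·4^4 + 3·4^3 + 3·4^2 + 3·4 + 3 (b=4); 4→5: 3·5^5 + 3·5^3 + 3·5^2 + 3·5 + 3 = 9843; 9843−1 = 9842
i=3: 9842 = 3·5^5 + 3·5^3 + 3·5^2 + 3·5 + 2 (b=5); 5→6: 3·6^6 + 3·6^3 + 3·6^2 + 3·6 + 2 = 140744; 140744−1 = 140743
i=4: 140743 = 3·6^6 + 3·6^3 + 3·6^2 + 3·6 + 1 (b=6); 6→7: 3·7^7 + 3·7^3 + 3·7^2 + 3·7 + 1 = 2471827; 2471827−1 = 2471826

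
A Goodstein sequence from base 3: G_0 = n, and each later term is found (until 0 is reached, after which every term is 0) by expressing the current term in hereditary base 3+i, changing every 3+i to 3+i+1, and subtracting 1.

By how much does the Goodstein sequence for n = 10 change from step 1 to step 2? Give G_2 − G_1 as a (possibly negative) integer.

8

[0] 10 ≡ 3^2 + 1 (base 3). Lift 4: 17. −1: 16.
[1] 16 ≡ 4^2 (base 4). Lift 5: 25. −1: 24.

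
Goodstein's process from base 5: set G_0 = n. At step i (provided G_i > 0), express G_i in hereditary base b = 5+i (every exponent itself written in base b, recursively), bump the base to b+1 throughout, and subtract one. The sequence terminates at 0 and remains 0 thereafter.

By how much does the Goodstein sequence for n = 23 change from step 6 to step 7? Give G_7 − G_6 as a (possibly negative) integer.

i=0: 23 = 4·5 + 3 (b=5); 5→6: 4·6 + 3 = 27; 27−1 = 26
i=1: 26 = 4·6 + 2 (b=6); 6→7: 4·7 + 2 = 30; 30−1 = 29
i=2: 29 = 4·7 + 1 (b=7); 7→8: 4·8 + 1 = 33; 33−1 = 32
i=3: 32 = 4·8 (b=8); 8→9: 4·9 = 36; 36−1 = 35
i=4: 35 = 3·9 + 8 (b=9); 9→10: 3·10 + 8 = 38; 38−1 = 37
i=5: 37 = 3·10 + 7 (b=10); 10→11: 3·11 + 7 = 40; 40−1 = 39
i=6: 39 = 3·11 + 6 (b=11); 11→12: 3·12 + 6 = 42; 42−1 = 41

2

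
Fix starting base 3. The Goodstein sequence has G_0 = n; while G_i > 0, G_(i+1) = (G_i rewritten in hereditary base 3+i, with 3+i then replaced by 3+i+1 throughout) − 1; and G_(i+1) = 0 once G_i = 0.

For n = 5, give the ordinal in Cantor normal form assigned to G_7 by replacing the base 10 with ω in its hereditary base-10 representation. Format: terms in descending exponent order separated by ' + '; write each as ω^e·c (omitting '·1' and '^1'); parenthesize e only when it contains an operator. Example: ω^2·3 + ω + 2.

1

G_0 = 5. HB_3(5) = 3 + 2. Bump = 6. G_1 = 5.
G_1 = 5. HB_4(5) = 4 + 1. Bump = 6. G_2 = 5.
G_2 = 5. HB_5(5) = 5. Bump = 6. G_3 = 5.
G_3 = 5. HB_6(5) = 5. Bump = 5. G_4 = 4.
G_4 = 4. HB_7(4) = 4. Bump = 4. G_5 = 3.
G_5 = 3. HB_8(3) = 3. Bump = 3. G_6 = 2.
G_6 = 2. HB_9(2) = 2. Bump = 2. G_7 = 1.
G_7 = 1. HB_10(1) = 1. Bump = 1. G_8 = 0.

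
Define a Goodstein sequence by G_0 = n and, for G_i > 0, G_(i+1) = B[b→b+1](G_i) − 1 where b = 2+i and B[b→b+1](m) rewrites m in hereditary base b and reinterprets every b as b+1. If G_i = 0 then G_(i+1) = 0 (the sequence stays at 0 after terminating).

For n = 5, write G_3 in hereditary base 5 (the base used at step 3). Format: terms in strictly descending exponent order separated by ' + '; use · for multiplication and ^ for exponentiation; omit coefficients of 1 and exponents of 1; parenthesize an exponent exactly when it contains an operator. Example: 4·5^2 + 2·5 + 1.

3·5^3 + 3·5^2 + 3·5 + 2

step 0: 5 = 2^2 + 1; sub 3 for 2: 3^3 + 1; = 28; G_1 = 28−1 = 27
step 1: 27 = 3^3; sub 4 for 3: 4^4; = 256; G_2 = 256−1 = 255
step 2: 255 = 3·4^3 + 3·4^2 + 3·4 + 3; sub 5 for 4: 3·5^3 + 3·5^2 + 3·5 + 3; = 468; G_3 = 468−1 = 467
step 3: 467 = 3·5^3 + 3·5^2 + 3·5 + 2; sub 6 for 5: 3·6^3 + 3·6^2 + 3·6 + 2; = 776; G_4 = 776−1 = 775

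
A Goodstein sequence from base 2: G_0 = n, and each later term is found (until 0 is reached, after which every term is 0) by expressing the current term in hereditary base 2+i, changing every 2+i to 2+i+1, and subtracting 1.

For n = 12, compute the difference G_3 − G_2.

14620

step 0: 12 = 2^(2 + 1) + 2^2; sub 3 for 2: 3^(3 + 1) + 3^3; = 108; G_1 = 108−1 = 107
step 1: 107 = 3^(3 + 1) + 2·3^2 + 2·3 + 2; sub 4 for 3: 4^(4 + 1) + 2·4^2 + 2·4 + 2; = 1066; G_2 = 1066−1 = 1065
step 2: 1065 = 4^(4 + 1) + 2·4^2 + 2·4 + 1; sub 5 for 4: 5^(5 + 1) + 2·5^2 + 2·5 + 1; = 15686; G_3 = 15686−1 = 15685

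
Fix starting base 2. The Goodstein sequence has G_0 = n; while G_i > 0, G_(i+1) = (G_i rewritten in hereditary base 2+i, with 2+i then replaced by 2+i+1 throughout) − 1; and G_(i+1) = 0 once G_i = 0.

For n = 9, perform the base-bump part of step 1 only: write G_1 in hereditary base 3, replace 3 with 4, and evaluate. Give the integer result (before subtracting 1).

1024

G_0 = 9. HB_2(9) = 2^(2 + 1) + 1. Bump = 82. G_1 = 81.
G_1 = 81. HB_3(81) = 3^(3 + 1). Bump = 1024. G_2 = 1023.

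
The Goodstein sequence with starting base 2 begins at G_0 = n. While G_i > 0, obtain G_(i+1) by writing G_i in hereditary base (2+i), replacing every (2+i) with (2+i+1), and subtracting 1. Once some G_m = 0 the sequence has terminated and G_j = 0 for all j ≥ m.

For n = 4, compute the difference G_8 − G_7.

38

[0] 4 ≡ 2^2 (base 2). Lift 3: 27. −1: 26.
[1] 26 ≡ 2·3^2 + 2·3 + 2 (base 3). Lift 4: 42. −1: 41.
[2] 41 ≡ 2·4^2 + 2·4 + 1 (base 4). Lift 5: 61. −1: 60.
[3] 60 ≡ 2·5^2 + 2·5 (base 5). Lift 6: 84. −1: 83.
[4] 83 ≡ 2·6^2 + 6 + 5 (base 6). Lift 7: 110. −1: 109.
[5] 109 ≡ 2·7^2 + 7 + 4 (base 7). Lift 8: 140. −1: 139.
[6] 139 ≡ 2·8^2 + 8 + 3 (base 8). Lift 9: 174. −1: 173.
[7] 173 ≡ 2·9^2 + 9 + 2 (base 9). Lift 10: 212. −1: 211.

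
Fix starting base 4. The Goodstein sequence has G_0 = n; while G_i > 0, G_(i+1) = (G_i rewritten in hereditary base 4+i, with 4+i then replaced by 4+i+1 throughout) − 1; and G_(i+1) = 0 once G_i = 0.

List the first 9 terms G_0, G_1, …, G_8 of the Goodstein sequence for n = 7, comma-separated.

7, 7, 7, 7, 7, 6, 5, 4, 3

(0) 7|_4 = 4 + 3 ↦ 5 + 3|_5 = 8 ⇒ 7
(1) 7|_5 = 5 + 2 ↦ 6 + 2|_6 = 8 ⇒ 7
(2) 7|_6 = 6 + 1 ↦ 7 + 1|_7 = 8 ⇒ 7
(3) 7|_7 = 7 ↦ 8|_8 = 8 ⇒ 7
(4) 7|_8 = 7 ↦ 7|_9 = 7 ⇒ 6
(5) 6|_9 = 6 ↦ 6|_10 = 6 ⇒ 5
(6) 5|_10 = 5 ↦ 5|_11 = 5 ⇒ 4
(7) 4|_11 = 4 ↦ 4|_12 = 4 ⇒ 3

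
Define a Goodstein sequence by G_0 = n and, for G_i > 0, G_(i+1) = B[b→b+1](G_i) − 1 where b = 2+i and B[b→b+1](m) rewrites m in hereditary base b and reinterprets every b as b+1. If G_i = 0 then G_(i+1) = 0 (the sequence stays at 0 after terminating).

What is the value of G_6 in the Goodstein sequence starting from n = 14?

134404971

base 2: 14 = 2^(2 + 1) + 2^2 + 2; at 3: 3^(3 + 1) + 3^3 + 3 = 111; next = 110
base 3: 110 = 3^(3 + 1) + 3^3 + 2; at 4: 4^(4 + 1) + 4^4 + 2 = 1282; next = 1281
base 4: 1281 = 4^(4 + 1) + 4^4 + 1; at 5: 5^(5 + 1) + 5^5 + 1 = 18751; next = 18750
base 5: 18750 = 5^(5 + 1) + 5^5; at 6: 6^(6 + 1) + 6^6 = 326592; next = 326591
base 6: 326591 = 6^(6 + 1) + 5·6^5 + 5·6^4 + 5·6^3 + 5·6^2 + 5·6 + 5; at 7: 7^(7 + 1) + 5·7^5 + 5·7^4 + 5·7^3 + 5·7^2 + 5·7 + 5 = 5862841; next = 5862840
base 7: 5862840 = 7^(7 + 1) + 5·7^5 + 5·7^4 + 5·7^3 + 5·7^2 + 5·7 + 4; at 8: 8^(8 + 1) + 5·8^5 + 5·8^4 + 5·8^3 + 5·8^2 + 5·8 + 4 = 134404972; next = 134404971
base 8: 134404971 = 8^(8 + 1) + 5·8^5 + 5·8^4 + 5·8^3 + 5·8^2 + 5·8 + 3; at 9: 9^(9 + 1) + 5·9^5 + 5·9^4 + 5·9^3 + 5·9^2 + 5·9 + 3 = 3487116549; next = 3487116548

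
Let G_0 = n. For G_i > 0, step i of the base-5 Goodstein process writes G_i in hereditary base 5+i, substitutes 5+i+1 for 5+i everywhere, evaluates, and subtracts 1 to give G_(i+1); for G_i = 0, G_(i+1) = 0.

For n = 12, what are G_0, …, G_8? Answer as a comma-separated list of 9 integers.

12 —HB5→ 2·5 + 2 —bump→ 2·6 + 2 = 14 —(−1)→ 13
13 —HB6→ 2·6 + 1 —bump→ 2·7 + 1 = 15 —(−1)→ 14
14 —HB7→ 2·7 —bump→ 2·8 = 16 —(−1)→ 15
15 —HB8→ 8 + 7 —bump→ 9 + 7 = 16 —(−1)→ 15
15 —HB9→ 9 + 6 —bump→ 10 + 6 = 16 —(−1)→ 15
15 —HB10→ 10 + 5 —bump→ 11 + 5 = 16 —(−1)→ 15
15 —HB11→ 11 + 4 —bump→ 12 + 4 = 16 —(−1)→ 15
15 —HB12→ 12 + 3 —bump→ 13 + 3 = 16 —(−1)→ 15

12, 13, 14, 15, 15, 15, 15, 15, 15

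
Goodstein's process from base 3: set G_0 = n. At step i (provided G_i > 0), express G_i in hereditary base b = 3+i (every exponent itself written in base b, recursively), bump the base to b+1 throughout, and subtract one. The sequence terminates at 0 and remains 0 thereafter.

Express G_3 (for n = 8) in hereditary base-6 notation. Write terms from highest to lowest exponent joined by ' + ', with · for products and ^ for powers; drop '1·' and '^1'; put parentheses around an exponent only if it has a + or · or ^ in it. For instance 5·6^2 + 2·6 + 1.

6 + 5

G_0 = 8. HB_3(8) = 2·3 + 2. Bump = 10. G_1 = 9.
G_1 = 9. HB_4(9) = 2·4 + 1. Bump = 11. G_2 = 10.
G_2 = 10. HB_5(10) = 2·5. Bump = 12. G_3 = 11.
G_3 = 11. HB_6(11) = 6 + 5. Bump = 12. G_4 = 11.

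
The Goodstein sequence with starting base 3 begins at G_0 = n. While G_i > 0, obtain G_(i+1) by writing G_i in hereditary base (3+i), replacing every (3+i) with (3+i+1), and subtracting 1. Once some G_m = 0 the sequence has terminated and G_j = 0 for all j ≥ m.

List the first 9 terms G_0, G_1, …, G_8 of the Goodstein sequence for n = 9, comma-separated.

(0) 9|_3 = 3^2 ↦ 4^2|_4 = 16 ⇒ 15
(1) 15|_4 = 3·4 + 3 ↦ 3·5 + 3|_5 = 18 ⇒ 17
(2) 17|_5 = 3·5 + 2 ↦ 3·6 + 2|_6 = 20 ⇒ 19
(3) 19|_6 = 3·6 + 1 ↦ 3·7 + 1|_7 = 22 ⇒ 21
(4) 21|_7 = 3·7 ↦ 3·8|_8 = 24 ⇒ 23
(5) 23|_8 = 2·8 + 7 ↦ 2·9 + 7|_9 = 25 ⇒ 24
(6) 24|_9 = 2·9 + 6 ↦ 2·10 + 6|_10 = 26 ⇒ 25
(7) 25|_10 = 2·10 + 5 ↦ 2·11 + 5|_11 = 27 ⇒ 26

9, 15, 17, 19, 21, 23, 24, 25, 26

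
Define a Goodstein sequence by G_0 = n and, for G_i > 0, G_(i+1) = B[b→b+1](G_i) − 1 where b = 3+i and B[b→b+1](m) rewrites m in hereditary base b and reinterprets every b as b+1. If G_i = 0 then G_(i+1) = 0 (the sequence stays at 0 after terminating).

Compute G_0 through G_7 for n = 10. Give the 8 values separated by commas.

10, 16, 24, 27, 30, 33, 36, 39

[0] 10 ≡ 3^2 + 1 (base 3). Lift 4: 17. −1: 16.
[1] 16 ≡ 4^2 (base 4). Lift 5: 25. −1: 24.
[2] 24 ≡ 4·5 + 4 (base 5). Lift 6: 28. −1: 27.
[3] 27 ≡ 4·6 + 3 (base 6). Lift 7: 31. −1: 30.
[4] 30 ≡ 4·7 + 2 (base 7). Lift 8: 34. −1: 33.
[5] 33 ≡ 4·8 + 1 (base 8). Lift 9: 37. −1: 36.
[6] 36 ≡ 4·9 (base 9). Lift 10: 40. −1: 39.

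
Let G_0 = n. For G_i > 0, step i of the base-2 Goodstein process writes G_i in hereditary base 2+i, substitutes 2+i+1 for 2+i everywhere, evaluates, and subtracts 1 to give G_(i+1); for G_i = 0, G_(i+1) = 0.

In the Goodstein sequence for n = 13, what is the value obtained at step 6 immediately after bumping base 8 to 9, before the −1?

i=0: 13 = 2^(2 + 1) + 2^2 + 1 (b=2); 2→3: 3^(3 + 1) + 3^3 + 1 = 109; 109−1 = 108
i=1: 108 = 3^(3 + 1) + 3^3 (b=3); 3→4: 4^(4 + 1) + 4^4 = 1280; 1280−1 = 1279
i=2: 1279 = 4^(4 + 1) + 3·4^3 + 3·4^2 + 3·4 + 3 (b=4); 4→5: 5^(5 + 1) + 3·5^3 + 3·5^2 + 3·5 + 3 = 16093; 16093−1 = 16092
i=3: 16092 = 5^(5 + 1) + 3·5^3 + 3·5^2 + 3·5 + 2 (b=5); 5→6: 6^(6 + 1) + 3·6^3 + 3·6^2 + 3·6 + 2 = 280712; 280712−1 = 280711
i=4: 280711 = 6^(6 + 1) + 3·6^3 + 3·6^2 + 3·6 + 1 (b=6); 6→7: 7^(7 + 1) + 3·7^3 + 3·7^2 + 3·7 + 1 = 5765999; 5765999−1 = 5765998
i=5: 5765998 = 7^(7 + 1) + 3·7^3 + 3·7^2 + 3·7 (b=7); 7→8: 8^(8 + 1) + 3·8^3 + 3·8^2 + 3·8 = 134219480; 134219480−1 = 134219479
i=6: 134219479 = 8^(8 + 1) + 3·8^3 + 3·8^2 + 2·8 + 7 (b=8); 8→9: 9^(9 + 1) + 3·9^3 + 3·9^2 + 2·9 + 7 = 3486786856; 3486786856−1 = 3486786855

3486786856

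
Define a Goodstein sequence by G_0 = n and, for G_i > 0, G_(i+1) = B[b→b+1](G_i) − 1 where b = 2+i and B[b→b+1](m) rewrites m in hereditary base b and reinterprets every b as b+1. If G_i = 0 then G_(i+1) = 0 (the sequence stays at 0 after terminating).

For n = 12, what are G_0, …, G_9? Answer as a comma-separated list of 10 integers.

step 0: 12 = 2^(2 + 1) + 2^2; sub 3 for 2: 3^(3 + 1) + 3^3; = 108; G_1 = 108−1 = 107
step 1: 107 = 3^(3 + 1) + 2·3^2 + 2·3 + 2; sub 4 for 3: 4^(4 + 1) + 2·4^2 + 2·4 + 2; = 1066; G_2 = 1066−1 = 1065
step 2: 1065 = 4^(4 + 1) + 2·4^2 + 2·4 + 1; sub 5 for 4: 5^(5 + 1) + 2·5^2 + 2·5 + 1; = 15686; G_3 = 15686−1 = 15685
step 3: 15685 = 5^(5 + 1) + 2·5^2 + 2·5; sub 6 for 5: 6^(6 + 1) + 2·6^2 + 2·6; = 280020; G_4 = 280020−1 = 280019
step 4: 280019 = 6^(6 + 1) + 2·6^2 + 6 + 5; sub 7 for 6: 7^(7 + 1) + 2·7^2 + 7 + 5; = 5764911; G_5 = 5764911−1 = 5764910
step 5: 5764910 = 7^(7 + 1) + 2·7^2 + 7 + 4; sub 8 for 7: 8^(8 + 1) + 2·8^2 + 8 + 4; = 134217868; G_6 = 134217868−1 = 134217867
step 6: 134217867 = 8^(8 + 1) + 2·8^2 + 8 + 3; sub 9 for 8: 9^(9 + 1) + 2·9^2 + 9 + 3; = 3486784575; G_7 = 3486784575−1 = 3486784574
step 7: 3486784574 = 9^(9 + 1) + 2·9^2 + 9 + 2; sub 10 for 9: 10^(10 + 1) + 2·10^2 + 10 + 2; = 100000000212; G_8 = 100000000212−1 = 100000000211
step 8: 100000000211 = 10^(10 + 1) + 2·10^2 + 10 + 1; sub 11 for 10: 11^(11 + 1) + 2·11^2 + 11 + 1; = 3138428376975; G_9 = 3138428376975−1 = 3138428376974

12, 107, 1065, 15685, 280019, 5764910, 134217867, 3486784574, 100000000211, 3138428376974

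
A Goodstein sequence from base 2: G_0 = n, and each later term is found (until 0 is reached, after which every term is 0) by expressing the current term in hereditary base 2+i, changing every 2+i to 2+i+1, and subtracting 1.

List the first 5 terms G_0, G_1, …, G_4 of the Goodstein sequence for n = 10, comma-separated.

G_0=10  [base 2] 2^(2 + 1) + 2  →[2↦3]→  3^(3 + 1) + 3 = 84  −1 ⇒ G_1=83
G_1=83  [base 3] 3^(3 + 1) + 2  →[3↦4]→  4^(4 + 1) + 2 = 1026  −1 ⇒ G_2=1025
G_2=1025  [base 4] 4^(4 + 1) + 1  →[4↦5]→  5^(5 + 1) + 1 = 15626  −1 ⇒ G_3=15625
G_3=15625  [base 5] 5^(5 + 1)  →[5↦6]→  6^(6 + 1) = 279936  −1 ⇒ G_4=279935

10, 83, 1025, 15625, 279935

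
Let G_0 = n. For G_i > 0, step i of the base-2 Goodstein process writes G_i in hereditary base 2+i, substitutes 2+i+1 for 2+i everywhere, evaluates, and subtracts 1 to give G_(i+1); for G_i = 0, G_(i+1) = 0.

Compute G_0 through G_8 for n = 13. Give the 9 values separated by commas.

13, 108, 1279, 16092, 280711, 5765998, 134219479, 3486786855, 100000003325

i=0: 13 = 2^(2 + 1) + 2^2 + 1 (b=2); 2→3: 3^(3 + 1) + 3^3 + 1 = 109; 109−1 = 108
i=1: 108 = 3^(3 + 1) + 3^3 (b=3); 3→4: 4^(4 + 1) + 4^4 = 1280; 1280−1 = 1279
i=2: 1279 = 4^(4 + 1) + 3·4^3 + 3·4^2 + 3·4 + 3 (b=4); 4→5: 5^(5 + 1) + 3·5^3 + 3·5^2 + 3·5 + 3 = 16093; 16093−1 = 16092
i=3: 16092 = 5^(5 + 1) + 3·5^3 + 3·5^2 + 3·5 + 2 (b=5); 5→6: 6^(6 + 1) + 3·6^3 + 3·6^2 + 3·6 + 2 = 280712; 280712−1 = 280711
i=4: 280711 = 6^(6 + 1) + 3·6^3 + 3·6^2 + 3·6 + 1 (b=6); 6→7: 7^(7 + 1) + 3·7^3 + 3·7^2 + 3·7 + 1 = 5765999; 5765999−1 = 5765998
i=5: 5765998 = 7^(7 + 1) + 3·7^3 + 3·7^2 + 3·7 (b=7); 7→8: 8^(8 + 1) + 3·8^3 + 3·8^2 + 3·8 = 134219480; 134219480−1 = 134219479
i=6: 134219479 = 8^(8 + 1) + 3·8^3 + 3·8^2 + 2·8 + 7 (b=8); 8→9: 9^(9 + 1) + 3·9^3 + 3·9^2 + 2·9 + 7 = 3486786856; 3486786856−1 = 3486786855
i=7: 3486786855 = 9^(9 + 1) + 3·9^3 + 3·9^2 + 2·9 + 6 (b=9); 9→10: 10^(10 + 1) + 3·10^3 + 3·10^2 + 2·10 + 6 = 100000003326; 100000003326−1 = 100000003325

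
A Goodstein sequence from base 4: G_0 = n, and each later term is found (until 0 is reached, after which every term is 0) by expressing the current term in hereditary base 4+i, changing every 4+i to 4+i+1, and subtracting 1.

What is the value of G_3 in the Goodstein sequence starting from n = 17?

39

(0) 17|_4 = 4^2 + 1 ↦ 5^2 + 1|_5 = 26 ⇒ 25
(1) 25|_5 = 5^2 ↦ 6^2|_6 = 36 ⇒ 35
(2) 35|_6 = 5·6 + 5 ↦ 5·7 + 5|_7 = 40 ⇒ 39
(3) 39|_7 = 5·7 + 4 ↦ 5·8 + 4|_8 = 44 ⇒ 43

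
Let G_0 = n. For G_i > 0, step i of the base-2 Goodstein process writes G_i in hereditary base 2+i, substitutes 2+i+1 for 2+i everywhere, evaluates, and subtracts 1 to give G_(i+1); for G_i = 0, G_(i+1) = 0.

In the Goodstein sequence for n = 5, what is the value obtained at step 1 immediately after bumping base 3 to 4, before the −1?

256

step 0: 5 = 2^2 + 1; sub 3 for 2: 3^3 + 1; = 28; G_1 = 28−1 = 27
step 1: 27 = 3^3; sub 4 for 3: 4^4; = 256; G_2 = 256−1 = 255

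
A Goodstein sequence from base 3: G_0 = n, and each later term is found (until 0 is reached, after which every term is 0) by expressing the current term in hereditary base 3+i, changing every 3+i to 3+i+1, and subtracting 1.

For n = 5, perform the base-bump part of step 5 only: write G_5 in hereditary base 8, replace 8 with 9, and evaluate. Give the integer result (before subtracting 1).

3

(0) 5|_3 = 3 + 2 ↦ 4 + 2|_4 = 6 ⇒ 5
(1) 5|_4 = 4 + 1 ↦ 5 + 1|_5 = 6 ⇒ 5
(2) 5|_5 = 5 ↦ 6|_6 = 6 ⇒ 5
(3) 5|_6 = 5 ↦ 5|_7 = 5 ⇒ 4
(4) 4|_7 = 4 ↦ 4|_8 = 4 ⇒ 3
(5) 3|_8 = 3 ↦ 3|_9 = 3 ⇒ 2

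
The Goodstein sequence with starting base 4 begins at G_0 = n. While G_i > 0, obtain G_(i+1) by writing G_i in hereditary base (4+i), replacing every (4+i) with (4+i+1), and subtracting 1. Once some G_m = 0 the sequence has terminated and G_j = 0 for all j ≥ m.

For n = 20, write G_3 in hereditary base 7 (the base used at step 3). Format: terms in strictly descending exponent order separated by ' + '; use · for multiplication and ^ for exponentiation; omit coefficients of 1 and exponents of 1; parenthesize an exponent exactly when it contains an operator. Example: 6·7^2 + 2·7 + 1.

20 —HB4→ 4^2 + 4 —bump→ 5^2 + 5 = 30 —(−1)→ 29
29 —HB5→ 5^2 + 4 —bump→ 6^2 + 4 = 40 —(−1)→ 39
39 —HB6→ 6^2 + 3 —bump→ 7^2 + 3 = 52 —(−1)→ 51

7^2 + 2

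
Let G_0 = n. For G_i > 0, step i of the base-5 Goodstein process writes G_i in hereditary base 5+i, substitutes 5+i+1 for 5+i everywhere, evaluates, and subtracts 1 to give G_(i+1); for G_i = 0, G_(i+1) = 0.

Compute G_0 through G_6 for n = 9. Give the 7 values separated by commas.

G_0 = 9. HB_5(9) = 5 + 4. Bump = 10. G_1 = 9.
G_1 = 9. HB_6(9) = 6 + 3. Bump = 10. G_2 = 9.
G_2 = 9. HB_7(9) = 7 + 2. Bump = 10. G_3 = 9.
G_3 = 9. HB_8(9) = 8 + 1. Bump = 10. G_4 = 9.
G_4 = 9. HB_9(9) = 9. Bump = 10. G_5 = 9.
G_5 = 9. HB_10(9) = 9. Bump = 9. G_6 = 8.

9, 9, 9, 9, 9, 9, 8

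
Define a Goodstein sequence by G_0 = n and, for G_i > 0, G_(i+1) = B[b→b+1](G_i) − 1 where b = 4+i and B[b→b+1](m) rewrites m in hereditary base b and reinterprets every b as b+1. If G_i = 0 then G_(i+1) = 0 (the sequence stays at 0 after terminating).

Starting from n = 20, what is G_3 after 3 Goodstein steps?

base 4: 20 = 4^2 + 4; at 5: 5^2 + 5 = 30; next = 29
base 5: 29 = 5^2 + 4; at 6: 6^2 + 4 = 40; next = 39
base 6: 39 = 6^2 + 3; at 7: 7^2 + 3 = 52; next = 51
base 7: 51 = 7^2 + 2; at 8: 8^2 + 2 = 66; next = 65

51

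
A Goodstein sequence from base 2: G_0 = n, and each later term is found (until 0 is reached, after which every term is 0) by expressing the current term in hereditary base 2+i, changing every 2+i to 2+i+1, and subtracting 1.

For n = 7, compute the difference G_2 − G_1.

229

base 2: 7 = 2^2 + 2 + 1; at 3: 3^3 + 3 + 1 = 31; next = 30
base 3: 30 = 3^3 + 3; at 4: 4^4 + 4 = 260; next = 259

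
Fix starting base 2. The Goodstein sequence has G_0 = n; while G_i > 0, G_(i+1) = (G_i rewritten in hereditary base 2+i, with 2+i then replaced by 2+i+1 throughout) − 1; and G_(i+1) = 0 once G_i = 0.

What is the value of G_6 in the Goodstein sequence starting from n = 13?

134219479

base 2: 13 = 2^(2 + 1) + 2^2 + 1; at 3: 3^(3 + 1) + 3^3 + 1 = 109; next = 108
base 3: 108 = 3^(3 + 1) + 3^3; at 4: 4^(4 + 1) + 4^4 = 1280; next = 1279
base 4: 1279 = 4^(4 + 1) + 3·4^3 + 3·4^2 + 3·4 + 3; at 5: 5^(5 + 1) + 3·5^3 + 3·5^2 + 3·5 + 3 = 16093; next = 16092
base 5: 16092 = 5^(5 + 1) + 3·5^3 + 3·5^2 + 3·5 + 2; at 6: 6^(6 + 1) + 3·6^3 + 3·6^2 + 3·6 + 2 = 280712; next = 280711
base 6: 280711 = 6^(6 + 1) + 3·6^3 + 3·6^2 + 3·6 + 1; at 7: 7^(7 + 1) + 3·7^3 + 3·7^2 + 3·7 + 1 = 5765999; next = 5765998
base 7: 5765998 = 7^(7 + 1) + 3·7^3 + 3·7^2 + 3·7; at 8: 8^(8 + 1) + 3·8^3 + 3·8^2 + 3·8 = 134219480; next = 134219479
base 8: 134219479 = 8^(8 + 1) + 3·8^3 + 3·8^2 + 2·8 + 7; at 9: 9^(9 + 1) + 3·9^3 + 3·9^2 + 2·9 + 7 = 3486786856; next = 3486786855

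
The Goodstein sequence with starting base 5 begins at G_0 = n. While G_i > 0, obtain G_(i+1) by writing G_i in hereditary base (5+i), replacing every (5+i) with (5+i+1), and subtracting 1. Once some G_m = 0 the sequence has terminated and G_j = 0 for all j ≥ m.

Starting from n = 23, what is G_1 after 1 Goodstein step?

26

G_0 = 23. HB_5(23) = 4·5 + 3. Bump = 27. G_1 = 26.
G_1 = 26. HB_6(26) = 4·6 + 2. Bump = 30. G_2 = 29.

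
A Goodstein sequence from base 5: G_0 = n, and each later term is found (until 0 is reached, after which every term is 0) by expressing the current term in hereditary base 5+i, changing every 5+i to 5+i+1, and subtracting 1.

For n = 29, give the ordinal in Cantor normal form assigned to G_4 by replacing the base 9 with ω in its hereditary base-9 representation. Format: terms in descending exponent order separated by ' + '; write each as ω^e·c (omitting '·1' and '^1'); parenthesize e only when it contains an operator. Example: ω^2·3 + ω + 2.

G_0=29  [base 5] 5^2 + 4  →[5↦6]→  6^2 + 4 = 40  −1 ⇒ G_1=39
G_1=39  [base 6] 6^2 + 3  →[6↦7]→  7^2 + 3 = 52  −1 ⇒ G_2=51
G_2=51  [base 7] 7^2 + 2  →[7↦8]→  8^2 + 2 = 66  −1 ⇒ G_3=65
G_3=65  [base 8] 8^2 + 1  →[8↦9]→  9^2 + 1 = 82  −1 ⇒ G_4=81

ω^2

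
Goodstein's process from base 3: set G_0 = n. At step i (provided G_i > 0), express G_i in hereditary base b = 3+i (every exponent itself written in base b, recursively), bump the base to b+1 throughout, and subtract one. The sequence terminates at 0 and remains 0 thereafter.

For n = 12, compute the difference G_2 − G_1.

8

[0] 12 ≡ 3^2 + 3 (base 3). Lift 4: 20. −1: 19.
[1] 19 ≡ 4^2 + 3 (base 4). Lift 5: 28. −1: 27.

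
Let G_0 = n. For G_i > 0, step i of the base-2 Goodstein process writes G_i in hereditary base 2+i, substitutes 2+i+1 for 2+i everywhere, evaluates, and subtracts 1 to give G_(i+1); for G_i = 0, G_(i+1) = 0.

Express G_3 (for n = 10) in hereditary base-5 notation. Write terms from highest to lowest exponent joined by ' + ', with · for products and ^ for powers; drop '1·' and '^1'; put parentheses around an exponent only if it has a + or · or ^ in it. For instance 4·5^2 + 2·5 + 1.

5^(5 + 1)

[0] 10 ≡ 2^(2 + 1) + 2 (base 2). Lift 3: 84. −1: 83.
[1] 83 ≡ 3^(3 + 1) + 2 (base 3). Lift 4: 1026. −1: 1025.
[2] 1025 ≡ 4^(4 + 1) + 1 (base 4). Lift 5: 15626. −1: 15625.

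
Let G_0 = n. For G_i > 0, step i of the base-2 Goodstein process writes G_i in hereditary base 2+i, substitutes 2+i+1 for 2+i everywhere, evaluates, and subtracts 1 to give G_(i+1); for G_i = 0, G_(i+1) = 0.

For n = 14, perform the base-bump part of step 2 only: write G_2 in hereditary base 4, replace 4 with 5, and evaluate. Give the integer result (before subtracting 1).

G_0 = 14. HB_2(14) = 2^(2 + 1) + 2^2 + 2. Bump = 111. G_1 = 110.
G_1 = 110. HB_3(110) = 3^(3 + 1) + 3^3 + 2. Bump = 1282. G_2 = 1281.

18751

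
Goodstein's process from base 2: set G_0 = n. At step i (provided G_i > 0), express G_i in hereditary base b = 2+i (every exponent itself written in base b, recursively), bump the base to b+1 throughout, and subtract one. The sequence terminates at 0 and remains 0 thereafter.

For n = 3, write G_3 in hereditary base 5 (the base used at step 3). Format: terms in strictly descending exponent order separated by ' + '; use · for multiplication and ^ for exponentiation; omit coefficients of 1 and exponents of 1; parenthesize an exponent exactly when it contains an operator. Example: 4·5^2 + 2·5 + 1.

step 0: 3 = 2 + 1; sub 3 for 2: 3 + 1; = 4; G_1 = 4−1 = 3
step 1: 3 = 3; sub 4 for 3: 4; = 4; G_2 = 4−1 = 3
step 2: 3 = 3; sub 5 for 4: 3; = 3; G_3 = 3−1 = 2
step 3: 2 = 2; sub 6 for 5: 2; = 2; G_4 = 2−1 = 1

2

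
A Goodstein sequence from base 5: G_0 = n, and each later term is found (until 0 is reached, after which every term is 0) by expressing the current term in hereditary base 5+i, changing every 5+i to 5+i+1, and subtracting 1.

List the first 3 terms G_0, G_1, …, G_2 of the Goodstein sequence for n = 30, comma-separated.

30, 41, 53

i=0: 30 = 5^2 + 5 (b=5); 5→6: 6^2 + 6 = 42; 42−1 = 41
i=1: 41 = 6^2 + 5 (b=6); 6→7: 7^2 + 5 = 54; 54−1 = 53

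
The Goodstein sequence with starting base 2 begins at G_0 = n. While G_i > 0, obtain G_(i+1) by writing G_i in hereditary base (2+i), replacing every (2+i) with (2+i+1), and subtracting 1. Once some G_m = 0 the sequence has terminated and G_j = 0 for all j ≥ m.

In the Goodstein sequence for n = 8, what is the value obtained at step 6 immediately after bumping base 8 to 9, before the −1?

8 —HB2→ 2^(2 + 1) —bump→ 3^(3 + 1) = 81 —(−1)→ 80
80 —HB3→ 2·3^3 + 2·3^2 + 2·3 + 2 —bump→ 2·4^4 + 2·4^2 + 2·4 + 2 = 554 —(−1)→ 553
553 —HB4→ 2·4^4 + 2·4^2 + 2·4 + 1 —bump→ 2·5^5 + 2·5^2 + 2·5 + 1 = 6311 —(−1)→ 6310
6310 —HB5→ 2·5^5 + 2·5^2 + 2·5 —bump→ 2·6^6 + 2·6^2 + 2·6 = 93396 —(−1)→ 93395
93395 —HB6→ 2·6^6 + 2·6^2 + 6 + 5 —bump→ 2·7^7 + 2·7^2 + 7 + 5 = 1647196 —(−1)→ 1647195
1647195 —HB7→ 2·7^7 + 2·7^2 + 7 + 4 —bump→ 2·8^8 + 2·8^2 + 8 + 4 = 33554572 —(−1)→ 33554571
33554571 —HB8→ 2·8^8 + 2·8^2 + 8 + 3 —bump→ 2·9^9 + 2·9^2 + 9 + 3 = 774841152 —(−1)→ 774841151

774841152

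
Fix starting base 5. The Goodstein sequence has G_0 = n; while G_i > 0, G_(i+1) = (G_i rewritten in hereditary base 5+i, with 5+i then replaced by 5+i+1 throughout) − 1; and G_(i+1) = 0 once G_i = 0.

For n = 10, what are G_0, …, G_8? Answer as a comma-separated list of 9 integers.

10, 11, 11, 11, 11, 11, 11, 11, 10

step 0: 10 = 2·5; sub 6 for 5: 2·6; = 12; G_1 = 12−1 = 11
step 1: 11 = 6 + 5; sub 7 for 6: 7 + 5; = 12; G_2 = 12−1 = 11
step 2: 11 = 7 + 4; sub 8 for 7: 8 + 4; = 12; G_3 = 12−1 = 11
step 3: 11 = 8 + 3; sub 9 for 8: 9 + 3; = 12; G_4 = 12−1 = 11
step 4: 11 = 9 + 2; sub 10 for 9: 10 + 2; = 12; G_5 = 12−1 = 11
step 5: 11 = 10 + 1; sub 11 for 10: 11 + 1; = 12; G_6 = 12−1 = 11
step 6: 11 = 11; sub 12 for 11: 12; = 12; G_7 = 12−1 = 11
step 7: 11 = 11; sub 13 for 12: 11; = 11; G_8 = 11−1 = 10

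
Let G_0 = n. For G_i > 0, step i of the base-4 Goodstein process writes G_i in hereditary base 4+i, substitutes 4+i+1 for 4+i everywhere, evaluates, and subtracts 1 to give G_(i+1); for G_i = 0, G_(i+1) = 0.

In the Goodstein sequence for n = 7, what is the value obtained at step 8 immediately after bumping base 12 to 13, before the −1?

i=0: 7 = 4 + 3 (b=4); 4→5: 5 + 3 = 8; 8−1 = 7
i=1: 7 = 5 + 2 (b=5); 5→6: 6 + 2 = 8; 8−1 = 7
i=2: 7 = 6 + 1 (b=6); 6→7: 7 + 1 = 8; 8−1 = 7
i=3: 7 = 7 (b=7); 7→8: 8 = 8; 8−1 = 7
i=4: 7 = 7 (b=8); 8→9: 7 = 7; 7−1 = 6
i=5: 6 = 6 (b=9); 9→10: 6 = 6; 6−1 = 5
i=6: 5 = 5 (b=10); 10→11: 5 = 5; 5−1 = 4
i=7: 4 = 4 (b=11); 11→12: 4 = 4; 4−1 = 3

3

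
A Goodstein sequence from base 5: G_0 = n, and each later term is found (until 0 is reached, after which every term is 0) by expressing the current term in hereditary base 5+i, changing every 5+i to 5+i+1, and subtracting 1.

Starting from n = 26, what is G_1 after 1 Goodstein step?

base 5: 26 = 5^2 + 1; at 6: 6^2 + 1 = 37; next = 36
base 6: 36 = 6^2; at 7: 7^2 = 49; next = 48

36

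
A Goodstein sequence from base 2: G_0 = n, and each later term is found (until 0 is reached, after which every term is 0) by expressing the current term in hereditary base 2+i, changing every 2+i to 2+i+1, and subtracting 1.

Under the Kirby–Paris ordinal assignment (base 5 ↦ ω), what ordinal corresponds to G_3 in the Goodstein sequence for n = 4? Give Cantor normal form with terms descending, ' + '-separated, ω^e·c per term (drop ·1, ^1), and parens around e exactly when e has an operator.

ω^2·2 + ω·2

base 2: 4 = 2^2; at 3: 3^3 = 27; next = 26
base 3: 26 = 2·3^2 + 2·3 + 2; at 4: 2·4^2 + 2·4 + 2 = 42; next = 41
base 4: 41 = 2·4^2 + 2·4 + 1; at 5: 2·5^2 + 2·5 + 1 = 61; next = 60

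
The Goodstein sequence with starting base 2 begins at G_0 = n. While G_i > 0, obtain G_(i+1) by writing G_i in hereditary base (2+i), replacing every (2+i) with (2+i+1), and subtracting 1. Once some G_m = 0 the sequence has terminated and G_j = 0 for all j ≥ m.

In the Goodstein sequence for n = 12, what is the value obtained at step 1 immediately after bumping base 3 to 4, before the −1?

step 0: 12 = 2^(2 + 1) + 2^2; sub 3 for 2: 3^(3 + 1) + 3^3; = 108; G_1 = 108−1 = 107
step 1: 107 = 3^(3 + 1) + 2·3^2 + 2·3 + 2; sub 4 for 3: 4^(4 + 1) + 2·4^2 + 2·4 + 2; = 1066; G_2 = 1066−1 = 1065

1066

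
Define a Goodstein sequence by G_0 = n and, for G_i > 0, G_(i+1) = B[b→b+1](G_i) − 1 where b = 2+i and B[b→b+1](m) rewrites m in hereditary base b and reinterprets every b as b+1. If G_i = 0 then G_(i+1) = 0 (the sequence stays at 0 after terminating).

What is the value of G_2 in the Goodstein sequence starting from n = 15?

i=0: 15 = 2^(2 + 1) + 2^2 + 2 + 1 (b=2); 2→3: 3^(3 + 1) + 3^3 + 3 + 1 = 112; 112−1 = 111
i=1: 111 = 3^(3 + 1) + 3^3 + 3 (b=3); 3→4: 4^(4 + 1) + 4^4 + 4 = 1284; 1284−1 = 1283
i=2: 1283 = 4^(4 + 1) + 4^4 + 3 (b=4); 4→5: 5^(5 + 1) + 5^5 + 3 = 18753; 18753−1 = 18752

1283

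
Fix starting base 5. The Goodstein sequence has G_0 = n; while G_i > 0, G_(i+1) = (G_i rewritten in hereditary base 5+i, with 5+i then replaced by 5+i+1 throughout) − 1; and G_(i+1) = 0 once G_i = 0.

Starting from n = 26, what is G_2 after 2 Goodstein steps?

48

G_0=26  [base 5] 5^2 + 1  →[5↦6]→  6^2 + 1 = 37  −1 ⇒ G_1=36
G_1=36  [base 6] 6^2  →[6↦7]→  7^2 = 49  −1 ⇒ G_2=48
G_2=48  [base 7] 6·7 + 6  →[7↦8]→  6·8 + 6 = 54  −1 ⇒ G_3=53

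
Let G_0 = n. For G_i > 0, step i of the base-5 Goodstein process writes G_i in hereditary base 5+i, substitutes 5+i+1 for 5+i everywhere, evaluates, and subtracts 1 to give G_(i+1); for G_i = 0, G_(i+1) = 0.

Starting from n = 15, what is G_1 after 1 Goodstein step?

17

15 —HB5→ 3·5 —bump→ 3·6 = 18 —(−1)→ 17
17 —HB6→ 2·6 + 5 —bump→ 2·7 + 5 = 19 —(−1)→ 18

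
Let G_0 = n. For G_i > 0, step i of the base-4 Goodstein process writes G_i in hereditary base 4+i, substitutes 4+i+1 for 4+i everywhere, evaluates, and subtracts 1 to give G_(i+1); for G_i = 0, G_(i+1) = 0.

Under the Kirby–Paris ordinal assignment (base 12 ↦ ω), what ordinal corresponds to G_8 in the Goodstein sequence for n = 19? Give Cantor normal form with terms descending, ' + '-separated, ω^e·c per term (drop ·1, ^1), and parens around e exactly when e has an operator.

G_0=19  [base 4] 4^2 + 3  →[4↦5]→  5^2 + 3 = 28  −1 ⇒ G_1=27
G_1=27  [base 5] 5^2 + 2  →[5↦6]→  6^2 + 2 = 38  −1 ⇒ G_2=37
G_2=37  [base 6] 6^2 + 1  →[6↦7]→  7^2 + 1 = 50  −1 ⇒ G_3=49
G_3=49  [base 7] 7^2  →[7↦8]→  8^2 = 64  −1 ⇒ G_4=63
G_4=63  [base 8] 7·8 + 7  →[8↦9]→  7·9 + 7 = 70  −1 ⇒ G_5=69
G_5=69  [base 9] 7·9 + 6  →[9↦10]→  7·10 + 6 = 76  −1 ⇒ G_6=75
G_6=75  [base 10] 7·10 + 5  →[10↦11]→  7·11 + 5 = 82  −1 ⇒ G_7=81
G_7=81  [base 11] 7·11 + 4  →[11↦12]→  7·12 + 4 = 88  −1 ⇒ G_8=87

ω·7 + 3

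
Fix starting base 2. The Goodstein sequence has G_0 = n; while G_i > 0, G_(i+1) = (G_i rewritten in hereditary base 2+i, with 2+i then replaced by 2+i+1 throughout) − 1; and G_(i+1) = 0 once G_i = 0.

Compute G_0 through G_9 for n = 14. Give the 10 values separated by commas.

14 —HB2→ 2^(2 + 1) + 2^2 + 2 —bump→ 3^(3 + 1) + 3^3 + 3 = 111 —(−1)→ 110
110 —HB3→ 3^(3 + 1) + 3^3 + 2 —bump→ 4^(4 + 1) + 4^4 + 2 = 1282 —(−1)→ 1281
1281 —HB4→ 4^(4 + 1) + 4^4 + 1 —bump→ 5^(5 + 1) + 5^5 + 1 = 18751 —(−1)→ 18750
18750 —HB5→ 5^(5 + 1) + 5^5 —bump→ 6^(6 + 1) + 6^6 = 326592 —(−1)→ 326591
326591 —HB6→ 6^(6 + 1) + 5·6^5 + 5·6^4 + 5·6^3 + 5·6^2 + 5·6 + 5 —bump→ 7^(7 + 1) + 5·7^5 + 5·7^4 + 5·7^3 + 5·7^2 + 5·7 + 5 = 5862841 —(−1)→ 5862840
5862840 —HB7→ 7^(7 + 1) + 5·7^5 + 5·7^4 + 5·7^3 + 5·7^2 + 5·7 + 4 —bump→ 8^(8 + 1) + 5·8^5 + 5·8^4 + 5·8^3 + 5·8^2 + 5·8 + 4 = 134404972 —(−1)→ 134404971
134404971 —HB8→ 8^(8 + 1) + 5·8^5 + 5·8^4 + 5·8^3 + 5·8^2 + 5·8 + 3 —bump→ 9^(9 + 1) + 5·9^5 + 5·9^4 + 5·9^3 + 5·9^2 + 5·9 + 3 = 3487116549 —(−1)→ 3487116548
3487116548 —HB9→ 9^(9 + 1) + 5·9^5 + 5·9^4 + 5·9^3 + 5·9^2 + 5·9 + 2 —bump→ 10^(10 + 1) + 5·10^5 + 5·10^4 + 5·10^3 + 5·10^2 + 5·10 + 2 = 100000555552 —(−1)→ 100000555551
100000555551 —HB10→ 10^(10 + 1) + 5·10^5 + 5·10^4 + 5·10^3 + 5·10^2 + 5·10 + 1 —bump→ 11^(11 + 1) + 5·11^5 + 5·11^4 + 5·11^3 + 5·11^2 + 5·11 + 1 = 3138429262497 —(−1)→ 3138429262496

14, 110, 1281, 18750, 326591, 5862840, 134404971, 3487116548, 100000555551, 3138429262496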